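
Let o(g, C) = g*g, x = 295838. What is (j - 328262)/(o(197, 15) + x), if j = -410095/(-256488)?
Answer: -84194853761/85832939736 ≈ -0.98092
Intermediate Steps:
j = 410095/256488 (j = -410095*(-1/256488) = 410095/256488 ≈ 1.5989)
o(g, C) = g**2
(j - 328262)/(o(197, 15) + x) = (410095/256488 - 328262)/(197**2 + 295838) = -84194853761/(256488*(38809 + 295838)) = -84194853761/256488/334647 = -84194853761/256488*1/334647 = -84194853761/85832939736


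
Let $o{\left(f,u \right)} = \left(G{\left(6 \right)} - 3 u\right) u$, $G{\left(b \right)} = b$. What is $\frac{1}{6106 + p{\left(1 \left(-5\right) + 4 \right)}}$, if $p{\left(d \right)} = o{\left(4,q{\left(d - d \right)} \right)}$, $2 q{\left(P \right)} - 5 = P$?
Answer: $\frac{4}{24409} \approx 0.00016387$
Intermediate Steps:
$q{\left(P \right)} = \frac{5}{2} + \frac{P}{2}$
$o{\left(f,u \right)} = u \left(6 - 3 u\right)$ ($o{\left(f,u \right)} = \left(6 - 3 u\right) u = u \left(6 - 3 u\right)$)
$p{\left(d \right)} = - \frac{15}{4}$ ($p{\left(d \right)} = 3 \left(\frac{5}{2} + \frac{d - d}{2}\right) \left(2 - \left(\frac{5}{2} + \frac{d - d}{2}\right)\right) = 3 \left(\frac{5}{2} + \frac{1}{2} \cdot 0\right) \left(2 - \left(\frac{5}{2} + \frac{1}{2} \cdot 0\right)\right) = 3 \left(\frac{5}{2} + 0\right) \left(2 - \left(\frac{5}{2} + 0\right)\right) = 3 \cdot \frac{5}{2} \left(2 - \frac{5}{2}\right) = 3 \cdot \frac{5}{2} \left(- \frac{1}{2}\right) = - \frac{15}{4}$)
$\frac{1}{6106 + p{\left(1 \left(-5\right) + 4 \right)}} = \frac{1}{6106 - \frac{15}{4}} = \frac{1}{\frac{24409}{4}} = \frac{4}{24409}$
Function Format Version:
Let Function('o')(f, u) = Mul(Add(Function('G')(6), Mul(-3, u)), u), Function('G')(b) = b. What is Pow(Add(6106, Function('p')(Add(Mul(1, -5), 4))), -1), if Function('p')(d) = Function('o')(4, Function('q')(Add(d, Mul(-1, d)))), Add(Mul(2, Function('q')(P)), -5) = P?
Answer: Rational(4, 24409) ≈ 0.00016387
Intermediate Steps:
Function('q')(P) = Add(Rational(5, 2), Mul(Rational(1, 2), P))
Function('o')(f, u) = Mul(u, Add(6, Mul(-3, u))) (Function('o')(f, u) = Mul(Add(6, Mul(-3, u)), u) = Mul(u, Add(6, Mul(-3, u))))
Function('p')(d) = Rational(-15, 4) (Function('p')(d) = Mul(3, Add(Rational(5, 2), Mul(Rational(1, 2), Add(d, Mul(-1, d)))), Add(2, Mul(-1, Add(Rational(5, 2), Mul(Rational(1, 2), Add(d, Mul(-1, d))))))) = Mul(3, Add(Rational(5, 2), Mul(Rational(1, 2), 0)), Add(2, Mul(-1, Add(Rational(5, 2), Mul(Rational(1, 2), 0))))) = Mul(3, Add(Rational(5, 2), 0), Add(2, Mul(-1, Add(Rational(5, 2), 0)))) = Mul(3, Rational(5, 2), Add(2, Mul(-1, Rational(5, 2)))) = Mul(3, Rational(5, 2), Add(2, Rational(-5, 2))) = Mul(3, Rational(5, 2), Rational(-1, 2)) = Rational(-15, 4))
Pow(Add(6106, Function('p')(Add(Mul(1, -5), 4))), -1) = Pow(Add(6106, Rational(-15, 4)), -1) = Pow(Rational(24409, 4), -1) = Rational(4, 24409)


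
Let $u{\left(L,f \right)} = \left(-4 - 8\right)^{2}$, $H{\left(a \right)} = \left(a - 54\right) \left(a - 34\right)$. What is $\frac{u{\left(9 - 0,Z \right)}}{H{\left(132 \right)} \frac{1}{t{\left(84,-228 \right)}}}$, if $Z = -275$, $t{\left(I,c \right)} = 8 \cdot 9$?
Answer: $\frac{864}{637} \approx 1.3564$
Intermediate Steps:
$t{\left(I,c \right)} = 72$
$H{\left(a \right)} = \left(-54 + a\right) \left(-34 + a\right)$
$u{\left(L,f \right)} = 144$ ($u{\left(L,f \right)} = \left(-12\right)^{2} = 144$)
$\frac{u{\left(9 - 0,Z \right)}}{H{\left(132 \right)} \frac{1}{t{\left(84,-228 \right)}}} = \frac{144}{\left(1836 + 132^{2} - 11616\right) \frac{1}{72}} = \frac{144}{\left(1836 + 17424 - 11616\right) \frac{1}{72}} = \frac{144}{7644 \cdot \frac{1}{72}} = \frac{144}{\frac{637}{6}} = 144 \cdot \frac{6}{637} = \frac{864}{637}$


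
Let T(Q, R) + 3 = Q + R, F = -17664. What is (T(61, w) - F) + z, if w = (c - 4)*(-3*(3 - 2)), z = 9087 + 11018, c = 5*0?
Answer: 37839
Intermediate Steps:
c = 0
z = 20105
w = 12 (w = (0 - 4)*(-3*(3 - 2)) = -(-12) = -4*(-3) = 12)
T(Q, R) = -3 + Q + R (T(Q, R) = -3 + (Q + R) = -3 + Q + R)
(T(61, w) - F) + z = ((-3 + 61 + 12) - 1*(-17664)) + 20105 = (70 + 17664) + 20105 = 17734 + 20105 = 37839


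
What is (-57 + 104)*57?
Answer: 2679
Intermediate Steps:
(-57 + 104)*57 = 47*57 = 2679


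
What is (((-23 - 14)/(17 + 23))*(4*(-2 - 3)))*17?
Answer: 629/2 ≈ 314.50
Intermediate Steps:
(((-23 - 14)/(17 + 23))*(4*(-2 - 3)))*17 = ((-37/40)*(4*(-5)))*17 = (-37*1/40*(-20))*17 = -37/40*(-20)*17 = (37/2)*17 = 629/2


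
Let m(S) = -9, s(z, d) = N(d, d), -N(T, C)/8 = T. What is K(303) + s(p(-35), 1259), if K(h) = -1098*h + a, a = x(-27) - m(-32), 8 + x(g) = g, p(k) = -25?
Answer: -342792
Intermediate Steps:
N(T, C) = -8*T
s(z, d) = -8*d
x(g) = -8 + g
a = -26 (a = (-8 - 27) - 1*(-9) = -35 + 9 = -26)
K(h) = -26 - 1098*h (K(h) = -1098*h - 26 = -26 - 1098*h)
K(303) + s(p(-35), 1259) = (-26 - 1098*303) - 8*1259 = (-26 - 332694) - 10072 = -332720 - 10072 = -342792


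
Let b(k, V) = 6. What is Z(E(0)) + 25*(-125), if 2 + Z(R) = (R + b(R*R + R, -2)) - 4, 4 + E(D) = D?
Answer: -3129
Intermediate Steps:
E(D) = -4 + D
Z(R) = R (Z(R) = -2 + ((R + 6) - 4) = -2 + ((6 + R) - 4) = -2 + (2 + R) = R)
Z(E(0)) + 25*(-125) = (-4 + 0) + 25*(-125) = -4 - 3125 = -3129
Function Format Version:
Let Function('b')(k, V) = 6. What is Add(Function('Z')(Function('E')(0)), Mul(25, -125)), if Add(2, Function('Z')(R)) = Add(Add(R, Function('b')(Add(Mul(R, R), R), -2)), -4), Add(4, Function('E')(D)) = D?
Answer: -3129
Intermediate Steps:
Function('E')(D) = Add(-4, D)
Function('Z')(R) = R (Function('Z')(R) = Add(-2, Add(Add(R, 6), -4)) = Add(-2, Add(Add(6, R), -4)) = Add(-2, Add(2, R)) = R)
Add(Function('Z')(Function('E')(0)), Mul(25, -125)) = Add(Add(-4, 0), Mul(25, -125)) = Add(-4, -3125) = -3129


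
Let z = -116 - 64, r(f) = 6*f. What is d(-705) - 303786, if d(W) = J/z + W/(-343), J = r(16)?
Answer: -1562971139/5145 ≈ -3.0378e+5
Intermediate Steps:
z = -180
J = 96 (J = 6*16 = 96)
d(W) = -8/15 - W/343 (d(W) = 96/(-180) + W/(-343) = 96*(-1/180) + W*(-1/343) = -8/15 - W/343)
d(-705) - 303786 = (-8/15 - 1/343*(-705)) - 303786 = (-8/15 + 705/343) - 303786 = 7831/5145 - 303786 = -1562971139/5145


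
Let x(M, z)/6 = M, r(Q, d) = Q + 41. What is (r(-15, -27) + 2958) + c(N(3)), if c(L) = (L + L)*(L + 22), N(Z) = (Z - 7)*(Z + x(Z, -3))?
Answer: 13400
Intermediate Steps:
r(Q, d) = 41 + Q
x(M, z) = 6*M
N(Z) = 7*Z*(-7 + Z) (N(Z) = (Z - 7)*(Z + 6*Z) = (-7 + Z)*(7*Z) = 7*Z*(-7 + Z))
c(L) = 2*L*(22 + L) (c(L) = (2*L)*(22 + L) = 2*L*(22 + L))
(r(-15, -27) + 2958) + c(N(3)) = ((41 - 15) + 2958) + 2*(7*3*(-7 + 3))*(22 + 7*3*(-7 + 3)) = (26 + 2958) + 2*(7*3*(-4))*(22 + 7*3*(-4)) = 2984 + 2*(-84)*(22 - 84) = 2984 + 2*(-84)*(-62) = 2984 + 10416 = 13400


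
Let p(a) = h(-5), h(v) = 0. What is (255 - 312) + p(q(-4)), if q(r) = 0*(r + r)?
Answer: -57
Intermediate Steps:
q(r) = 0 (q(r) = 0*(2*r) = 0)
p(a) = 0
(255 - 312) + p(q(-4)) = (255 - 312) + 0 = -57 + 0 = -57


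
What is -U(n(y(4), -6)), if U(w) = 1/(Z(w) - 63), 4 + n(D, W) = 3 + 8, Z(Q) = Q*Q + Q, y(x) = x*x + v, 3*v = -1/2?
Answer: ⅐ ≈ 0.14286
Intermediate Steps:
v = -⅙ (v = (-1/2)/3 = (-1*½)/3 = (⅓)*(-½) = -⅙ ≈ -0.16667)
y(x) = -⅙ + x² (y(x) = x*x - ⅙ = x² - ⅙ = -⅙ + x²)
Z(Q) = Q + Q² (Z(Q) = Q² + Q = Q + Q²)
n(D, W) = 7 (n(D, W) = -4 + (3 + 8) = -4 + 11 = 7)
U(w) = 1/(-63 + w*(1 + w)) (U(w) = 1/(w*(1 + w) - 63) = 1/(-63 + w*(1 + w)))
-U(n(y(4), -6)) = -1/(-63 + 7*(1 + 7)) = -1/(-63 + 7*8) = -1/(-63 + 56) = -1/(-7) = -1*(-⅐) = ⅐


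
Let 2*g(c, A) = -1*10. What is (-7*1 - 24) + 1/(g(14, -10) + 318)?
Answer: -9702/313 ≈ -30.997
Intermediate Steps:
g(c, A) = -5 (g(c, A) = (-1*10)/2 = (1/2)*(-10) = -5)
(-7*1 - 24) + 1/(g(14, -10) + 318) = (-7*1 - 24) + 1/(-5 + 318) = (-7 - 24) + 1/313 = -31 + 1/313 = -9702/313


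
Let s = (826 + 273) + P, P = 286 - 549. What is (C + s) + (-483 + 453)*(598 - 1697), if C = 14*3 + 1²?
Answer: 33849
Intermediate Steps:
P = -263
C = 43 (C = 42 + 1 = 43)
s = 836 (s = (826 + 273) - 263 = 1099 - 263 = 836)
(C + s) + (-483 + 453)*(598 - 1697) = (43 + 836) + (-483 + 453)*(598 - 1697) = 879 - 30*(-1099) = 879 + 32970 = 33849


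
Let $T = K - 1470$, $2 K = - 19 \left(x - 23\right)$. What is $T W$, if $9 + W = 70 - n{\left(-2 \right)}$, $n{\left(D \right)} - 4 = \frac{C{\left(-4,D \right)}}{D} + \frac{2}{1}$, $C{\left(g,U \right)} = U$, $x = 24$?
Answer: $-79893$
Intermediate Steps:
$K = - \frac{19}{2}$ ($K = \frac{\left(-19\right) \left(24 - 23\right)}{2} = \frac{\left(-19\right) 1}{2} = \frac{1}{2} \left(-19\right) = - \frac{19}{2} \approx -9.5$)
$T = - \frac{2959}{2}$ ($T = - \frac{19}{2} - 1470 = - \frac{2959}{2} \approx -1479.5$)
$n{\left(D \right)} = 7$ ($n{\left(D \right)} = 4 + \left(\frac{D}{D} + \frac{2}{1}\right) = 4 + \left(1 + 2 \cdot 1\right) = 4 + \left(1 + 2\right) = 4 + 3 = 7$)
$W = 54$ ($W = -9 + \left(70 - 7\right) = -9 + 63 = 54$)
$T W = \left(- \frac{2959}{2}\right) 54 = -79893$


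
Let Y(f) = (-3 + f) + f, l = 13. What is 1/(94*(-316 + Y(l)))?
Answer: -1/27542 ≈ -3.6308e-5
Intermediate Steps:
Y(f) = -3 + 2*f
1/(94*(-316 + Y(l))) = 1/(94*(-316 + (-3 + 2*13))) = 1/(94*(-316 + (-3 + 26))) = 1/(94*(-316 + 23)) = 1/(94*(-293)) = 1/(-27542) = -1/27542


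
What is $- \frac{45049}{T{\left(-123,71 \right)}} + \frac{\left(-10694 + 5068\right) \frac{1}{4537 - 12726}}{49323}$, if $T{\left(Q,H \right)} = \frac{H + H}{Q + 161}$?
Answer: $- \frac{345715706315311}{28677329337} \approx -12055.0$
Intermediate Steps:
$T{\left(Q,H \right)} = \frac{2 H}{161 + Q}$
$- \frac{45049}{T{\left(-123,71 \right)}} + \frac{\left(-10694 + 5068\right) \frac{1}{4537 - 12726}}{49323} = - \frac{45049}{2 \cdot 71 \frac{1}{161 - 123}} + \frac{\left(-10694 + 5068\right) \frac{1}{4537 - 12726}}{49323} = - \frac{45049}{2 \cdot 71 \cdot \frac{1}{38}} + - \frac{5626}{-8189} \cdot \frac{1}{49323} = - \frac{45049}{2 \cdot 71 \cdot \frac{1}{38}} + \left(-5626\right) \left(- \frac{1}{8189}\right) \frac{1}{49323} = - \frac{45049}{\frac{71}{19}} + \frac{5626}{8189} \cdot \frac{1}{49323} = \left(-45049\right) \frac{19}{71} + \frac{5626}{403906047} = - \frac{855931}{71} + \frac{5626}{403906047} = - \frac{345715706315311}{28677329337}$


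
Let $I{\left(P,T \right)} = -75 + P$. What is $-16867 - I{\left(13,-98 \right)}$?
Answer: $-16805$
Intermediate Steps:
$-16867 - I{\left(13,-98 \right)} = -16867 - \left(-75 + 13\right) = -16867 - -62 = -16867 + 62 = -16805$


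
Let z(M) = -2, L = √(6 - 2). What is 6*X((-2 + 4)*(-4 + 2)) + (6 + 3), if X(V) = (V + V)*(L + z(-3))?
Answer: 9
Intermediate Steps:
L = 2 (L = √4 = 2)
X(V) = 0 (X(V) = (V + V)*(2 - 2) = (2*V)*0 = 0)
6*X((-2 + 4)*(-4 + 2)) + (6 + 3) = 6*0 + (6 + 3) = 0 + 9 = 9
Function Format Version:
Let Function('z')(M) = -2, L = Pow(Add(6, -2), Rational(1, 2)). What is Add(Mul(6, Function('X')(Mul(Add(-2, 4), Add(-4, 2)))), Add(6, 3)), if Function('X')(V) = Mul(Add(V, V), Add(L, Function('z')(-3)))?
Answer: 9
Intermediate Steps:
L = 2 (L = Pow(4, Rational(1, 2)) = 2)
Function('X')(V) = 0 (Function('X')(V) = Mul(Add(V, V), Add(2, -2)) = Mul(Mul(2, V), 0) = 0)
Add(Mul(6, Function('X')(Mul(Add(-2, 4), Add(-4, 2)))), Add(6, 3)) = Add(Mul(6, 0), Add(6, 3)) = Add(0, 9) = 9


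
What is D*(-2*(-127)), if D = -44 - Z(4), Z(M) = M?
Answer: -12192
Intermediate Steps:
D = -48 (D = -44 - 1*4 = -44 - 4 = -48)
D*(-2*(-127)) = -(-96)*(-127) = -48*254 = -12192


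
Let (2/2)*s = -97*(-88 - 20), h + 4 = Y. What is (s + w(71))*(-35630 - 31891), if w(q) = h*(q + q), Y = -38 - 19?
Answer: -122483094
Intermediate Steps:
Y = -57
h = -61 (h = -4 - 57 = -61)
s = 10476 (s = -97*(-88 - 20) = -97*(-108) = 10476)
w(q) = -122*q (w(q) = -61*(q + q) = -122*q)
(s + w(71))*(-35630 - 31891) = (10476 - 122*71)*(-35630 - 31891) = (10476 - 8662)*(-67521) = 1814*(-67521) = -122483094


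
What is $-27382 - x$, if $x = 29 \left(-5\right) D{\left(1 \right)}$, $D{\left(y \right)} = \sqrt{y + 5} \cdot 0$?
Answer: $-27382$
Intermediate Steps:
$D{\left(y \right)} = 0$ ($D{\left(y \right)} = \sqrt{5 + y} 0 = 0$)
$x = 0$ ($x = 29 \left(-5\right) 0 = \left(-145\right) 0 = 0$)
$-27382 - x = -27382 - 0 = -27382 + 0 = -27382$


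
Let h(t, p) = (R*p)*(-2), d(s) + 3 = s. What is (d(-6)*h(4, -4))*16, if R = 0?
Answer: 0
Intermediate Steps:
d(s) = -3 + s
h(t, p) = 0 (h(t, p) = (0*p)*(-2) = 0*(-2) = 0)
(d(-6)*h(4, -4))*16 = ((-3 - 6)*0)*16 = -9*0*16 = 0*16 = 0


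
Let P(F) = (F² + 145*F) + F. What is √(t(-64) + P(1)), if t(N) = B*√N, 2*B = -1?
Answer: √(147 - 4*I) ≈ 12.125 - 0.1649*I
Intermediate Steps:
B = -½ (B = (½)*(-1) = -½ ≈ -0.50000)
P(F) = F² + 146*F
t(N) = -√N/2
√(t(-64) + P(1)) = √(-4*I + 1*(146 + 1)) = √(-4*I + 1*147) = √(-4*I + 147) = √(147 - 4*I)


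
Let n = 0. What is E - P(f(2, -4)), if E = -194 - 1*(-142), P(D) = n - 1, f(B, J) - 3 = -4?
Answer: -51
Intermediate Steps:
f(B, J) = -1 (f(B, J) = 3 - 4 = -1)
P(D) = -1 (P(D) = 0 - 1 = -1)
E = -52 (E = -194 + 142 = -52)
E - P(f(2, -4)) = -52 - 1*(-1) = -52 + 1 = -51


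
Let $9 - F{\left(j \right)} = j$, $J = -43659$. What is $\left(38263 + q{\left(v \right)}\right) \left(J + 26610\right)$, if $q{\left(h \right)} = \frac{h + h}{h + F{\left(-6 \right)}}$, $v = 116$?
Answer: $- \frac{85461266565}{131} \approx -6.5238 \cdot 10^{8}$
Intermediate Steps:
$F{\left(j \right)} = 9 - j$
$q{\left(h \right)} = \frac{2 h}{15 + h}$ ($q{\left(h \right)} = \frac{h + h}{h + \left(9 - -6\right)} = \frac{2 h}{h + \left(9 + 6\right)} = \frac{2 h}{h + 15} = \frac{2 h}{15 + h}$)
$\left(38263 + q{\left(v \right)}\right) \left(J + 26610\right) = \left(38263 + 2 \cdot 116 \frac{1}{15 + 116}\right) \left(-43659 + 26610\right) = \left(38263 + 2 \cdot 116 \cdot \frac{1}{131}\right) \left(-17049\right) = \left(38263 + \frac{232}{131}\right) \left(-17049\right) = \frac{5012685}{131} \left(-17049\right) = - \frac{85461266565}{131}$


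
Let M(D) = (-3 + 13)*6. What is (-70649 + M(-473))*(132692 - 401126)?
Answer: 18948487626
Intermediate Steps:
M(D) = 60 (M(D) = 10*6 = 60)
(-70649 + M(-473))*(132692 - 401126) = (-70649 + 60)*(132692 - 401126) = -70589*(-268434) = 18948487626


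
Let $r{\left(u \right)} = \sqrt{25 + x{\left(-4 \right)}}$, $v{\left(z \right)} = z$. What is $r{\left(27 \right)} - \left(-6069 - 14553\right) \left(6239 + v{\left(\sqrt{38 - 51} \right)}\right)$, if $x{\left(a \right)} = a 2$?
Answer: $128660658 + \sqrt{17} + 20622 i \sqrt{13} \approx 1.2866 \cdot 10^{8} + 74354.0 i$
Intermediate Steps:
$x{\left(a \right)} = 2 a$
$r{\left(u \right)} = \sqrt{17}$ ($r{\left(u \right)} = \sqrt{25 + 2 \left(-4\right)} = \sqrt{25 - 8} = \sqrt{17}$)
$r{\left(27 \right)} - \left(-6069 - 14553\right) \left(6239 + v{\left(\sqrt{38 - 51} \right)}\right) = \sqrt{17} - \left(-6069 - 14553\right) \left(6239 + \sqrt{38 - 51}\right) = \sqrt{17} - - 20622 \left(6239 + \sqrt{-13}\right) = \sqrt{17} - - 20622 \left(6239 + i \sqrt{13}\right) = \sqrt{17} - \left(-128660658 - 20622 i \sqrt{13}\right) = \sqrt{17} + \left(128660658 + 20622 i \sqrt{13}\right) = 128660658 + \sqrt{17} + 20622 i \sqrt{13}$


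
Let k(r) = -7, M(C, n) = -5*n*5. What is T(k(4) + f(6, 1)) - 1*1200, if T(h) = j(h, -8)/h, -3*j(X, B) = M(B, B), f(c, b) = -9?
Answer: -7175/6 ≈ -1195.8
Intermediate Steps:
M(C, n) = -25*n
j(X, B) = 25*B/3 (j(X, B) = -(-25)*B/3 = 25*B/3)
T(h) = -200/(3*h) (T(h) = ((25/3)*(-8))/h = -200/(3*h))
T(k(4) + f(6, 1)) - 1*1200 = -200/(3*(-7 - 9)) - 1*1200 = -200/3/(-16) - 1200 = -200/3*(-1/16) - 1200 = 25/6 - 1200 = -7175/6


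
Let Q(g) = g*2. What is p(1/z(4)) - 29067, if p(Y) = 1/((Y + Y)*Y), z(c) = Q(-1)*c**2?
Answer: -28555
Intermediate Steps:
Q(g) = 2*g
z(c) = -2*c**2 (z(c) = (2*(-1))*c**2 = -2*c**2)
p(Y) = 1/(2*Y**2) (p(Y) = 1/(((2*Y))*Y) = (1/(2*Y))/Y = 1/(2*Y**2))
p(1/z(4)) - 29067 = 1/(2*(1/(-2*4**2))**2) - 29067 = 1/(2*(1/(-2*16))**2) - 29067 = 1/(2*(1/(-32))**2) - 29067 = 1/(2*(-1/32)**2) - 29067 = (1/2)*1024 - 29067 = 512 - 29067 = -28555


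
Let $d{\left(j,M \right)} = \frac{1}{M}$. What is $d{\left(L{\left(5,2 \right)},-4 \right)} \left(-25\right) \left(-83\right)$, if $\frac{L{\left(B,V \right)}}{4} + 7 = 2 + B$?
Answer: $- \frac{2075}{4} \approx -518.75$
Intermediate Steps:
$L{\left(B,V \right)} = -20 + 4 B$ ($L{\left(B,V \right)} = -28 + 4 \left(2 + B\right) = -28 + \left(8 + 4 B\right) = -20 + 4 B$)
$d{\left(L{\left(5,2 \right)},-4 \right)} \left(-25\right) \left(-83\right) = \frac{1}{-4} \left(-25\right) \left(-83\right) = \left(- \frac{1}{4}\right) \left(-25\right) \left(-83\right) = \frac{25}{4} \left(-83\right) = - \frac{2075}{4}$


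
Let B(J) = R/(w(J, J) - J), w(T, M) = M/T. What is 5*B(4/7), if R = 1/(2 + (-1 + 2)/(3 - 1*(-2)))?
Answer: 175/33 ≈ 5.3030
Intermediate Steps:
R = 5/11 (R = 1/(2 + 1/(3 + 2)) = 1/(2 + 1/5) = 1/(11/5) = 5/11 ≈ 0.45455)
B(J) = 5/(11*(1 - J)) (B(J) = 5/(11*(J/J - J)) = 5/(11*(1 - J)))
5*B(4/7) = 5*(-5/(-11 + 11*(4/7))) = 5*(-5/(-11 + 44/7)) = 5*(-5/(-33/7)) = 5*(-5*(-7/33)) = 5*(35/33) = 175/33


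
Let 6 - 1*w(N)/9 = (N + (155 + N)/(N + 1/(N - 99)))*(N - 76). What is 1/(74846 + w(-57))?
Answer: 8893/41025467 ≈ 0.00021677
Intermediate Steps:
w(N) = 54 - 9*(-76 + N)*(N + (155 + N)/(N + 1/(-99 + N))) (w(N) = 54 - 9*(N + (155 + N)/(N + 1/(N - 99)))*(N - 76) = 54 - 9*(N + (155 + N)/(N + 1/(-99 + N)))*(-76 + N) = 54 - 9*(-76 + N)*(N + (155 + N)/(N + 1/(-99 + N))))
1/(74846 + w(-57)) = 1/(74846 + 9*(-1166214 - 1*(-57)⁴ - 7499*(-57)² + 174*(-57)³ + 19083*(-57))/(1 + (-57)² - 99*(-57))) = 1/(74846 + 9*(-1166214 - 1*10556001 - 7499*3249 + 174*(-185193) - 1087731)/(1 + 3249 + 5643)) = 1/(74846 + 9*(-1166214 - 10556001 - 24364251 - 32223582 - 1087731)/8893) = 1/(74846 + 9*(1/8893)*(-69397779)) = 1/(74846 - 624580011/8893) = 1/(41025467/8893) = 8893/41025467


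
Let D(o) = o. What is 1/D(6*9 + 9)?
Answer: 1/63 ≈ 0.015873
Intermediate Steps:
1/D(6*9 + 9) = 1/(6*9 + 9) = 1/(54 + 9) = 1/63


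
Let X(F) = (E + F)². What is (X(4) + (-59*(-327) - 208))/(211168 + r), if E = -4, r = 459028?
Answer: 19085/670196 ≈ 0.028477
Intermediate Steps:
X(F) = (-4 + F)²
(X(4) + (-59*(-327) - 208))/(211168 + r) = ((-4 + 4)² + (-59*(-327) - 208))/(211168 + 459028) = (0² + (19293 - 208))/670196 = (0 + 19085)*(1/670196) = 19085*(1/670196) = 19085/670196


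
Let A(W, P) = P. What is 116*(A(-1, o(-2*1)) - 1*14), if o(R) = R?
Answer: -1856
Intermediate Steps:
116*(A(-1, o(-2*1)) - 1*14) = 116*(-2*1 - 1*14) = 116*(-2 - 14) = 116*(-16) = -1856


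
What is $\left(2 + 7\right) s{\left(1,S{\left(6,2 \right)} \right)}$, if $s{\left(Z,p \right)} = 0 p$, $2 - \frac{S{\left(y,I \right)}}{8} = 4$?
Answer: $0$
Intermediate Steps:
$S{\left(y,I \right)} = -16$ ($S{\left(y,I \right)} = 16 - 32 = -16$)
$s{\left(Z,p \right)} = 0$
$\left(2 + 7\right) s{\left(1,S{\left(6,2 \right)} \right)} = \left(2 + 7\right) 0 = 9 \cdot 0 = 0$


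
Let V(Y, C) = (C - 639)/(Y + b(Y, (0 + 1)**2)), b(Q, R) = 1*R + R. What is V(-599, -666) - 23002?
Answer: -4576963/199 ≈ -23000.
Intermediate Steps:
b(Q, R) = 2*R (b(Q, R) = R + R = 2*R)
V(Y, C) = (-639 + C)/(2 + Y) (V(Y, C) = (C - 639)/(Y + 2*(0 + 1)**2) = (-639 + C)/(Y + 2*1**2) = (-639 + C)/(Y + 2*1) = (-639 + C)/(Y + 2) = (-639 + C)/(2 + Y))
V(-599, -666) - 23002 = (-639 - 666)/(2 - 599) - 23002 = -1305/(-597) - 23002 = -1/597*(-1305) - 23002 = 435/199 - 23002 = -4576963/199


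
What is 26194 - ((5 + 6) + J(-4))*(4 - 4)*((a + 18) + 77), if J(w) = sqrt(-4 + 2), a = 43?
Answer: 26194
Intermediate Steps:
J(w) = I*sqrt(2) (J(w) = sqrt(-2) = I*sqrt(2))
26194 - ((5 + 6) + J(-4))*(4 - 4)*((a + 18) + 77) = 26194 - ((5 + 6) + I*sqrt(2))*(4 - 4)*((43 + 18) + 77) = 26194 - (11 + I*sqrt(2))*0*(61 + 77) = 26194 - 0*138 = 26194 - 1*0 = 26194 + 0 = 26194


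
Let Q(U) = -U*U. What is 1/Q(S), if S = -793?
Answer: -1/628849 ≈ -1.5902e-6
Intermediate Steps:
Q(U) = -U²
1/Q(S) = 1/(-1*(-793)²) = 1/(-1*628849) = 1/(-628849) = -1/628849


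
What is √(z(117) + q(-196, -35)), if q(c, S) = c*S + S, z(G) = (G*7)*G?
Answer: 2*√25662 ≈ 320.39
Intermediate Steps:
z(G) = 7*G² (z(G) = (7*G)*G = 7*G²)
q(c, S) = S + S*c (q(c, S) = S*c + S = S + S*c)
√(z(117) + q(-196, -35)) = √(7*117² - 35*(1 - 196)) = √(7*13689 - 35*(-195)) = √(95823 + 6825) = √102648 = 2*√25662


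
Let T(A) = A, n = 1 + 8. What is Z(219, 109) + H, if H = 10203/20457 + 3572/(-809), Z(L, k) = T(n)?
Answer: 28043080/5516571 ≈ 5.0834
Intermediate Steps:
n = 9
Z(L, k) = 9
H = -21606059/5516571 (H = 10203*(1/20457) + 3572*(-1/809) = 3401/6819 - 3572/809 = -21606059/5516571 ≈ -3.9166)
Z(219, 109) + H = 9 - 21606059/5516571 = 28043080/5516571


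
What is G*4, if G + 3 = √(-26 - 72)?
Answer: -12 + 28*I*√2 ≈ -12.0 + 39.598*I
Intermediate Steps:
G = -3 + 7*I*√2 (G = -3 + √(-26 - 72) = -3 + √(-98) = -3 + 7*I*√2 ≈ -3.0 + 9.8995*I)
G*4 = (-3 + 7*I*√2)*4 = -12 + 28*I*√2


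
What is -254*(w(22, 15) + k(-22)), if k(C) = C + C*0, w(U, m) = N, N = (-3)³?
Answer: 12446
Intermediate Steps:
N = -27
w(U, m) = -27
k(C) = C (k(C) = C + 0 = C)
-254*(w(22, 15) + k(-22)) = -254*(-27 - 22) = -254*(-49) = 12446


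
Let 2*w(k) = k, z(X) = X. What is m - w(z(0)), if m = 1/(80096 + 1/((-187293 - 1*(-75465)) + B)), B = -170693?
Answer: 282521/22628802015 ≈ 1.2485e-5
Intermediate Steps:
w(k) = k/2
m = 282521/22628802015 (m = 1/(80096 + 1/((-187293 - 1*(-75465)) - 170693)) = 1/(80096 + 1/((-187293 + 75465) - 170693)) = 1/(80096 + 1/(-111828 - 170693)) = 1/(80096 + 1/(-282521)) = 1/(80096 - 1/282521) = 1/(22628802015/282521) = 282521/22628802015 ≈ 1.2485e-5)
m - w(z(0)) = 282521/22628802015 - 0/2 = 282521/22628802015 - 1*0 = 282521/22628802015 + 0 = 282521/22628802015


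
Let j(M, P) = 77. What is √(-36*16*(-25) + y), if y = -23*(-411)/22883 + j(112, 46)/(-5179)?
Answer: 2*√1031896582810288582/16930151 ≈ 120.00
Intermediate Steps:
y = 47195096/118511057 (y = -23*(-411)/22883 + 77/(-5179) = 9453*(1/22883) + 77*(-1/5179) = 9453/22883 - 77/5179 = 47195096/118511057 ≈ 0.39823)
√(-36*16*(-25) + y) = √(-36*16*(-25) + 47195096/118511057) = √(-576*(-25) + 47195096/118511057) = √(14400 + 47195096/118511057) = √(1706606415896/118511057) = 2*√1031896582810288582/16930151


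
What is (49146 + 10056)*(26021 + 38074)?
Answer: 3794552190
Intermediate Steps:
(49146 + 10056)*(26021 + 38074) = 59202*64095 = 3794552190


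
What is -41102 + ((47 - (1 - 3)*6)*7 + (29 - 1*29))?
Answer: -40689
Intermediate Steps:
-41102 + ((47 - (1 - 3)*6)*7 + (29 - 1*29)) = -41102 + ((47 - (-2)*6)*7 + (29 - 29)) = -41102 + ((47 - 1*(-12))*7 + 0) = -41102 + ((47 + 12)*7 + 0) = -41102 + (59*7 + 0) = -41102 + (413 + 0) = -41102 + 413 = -40689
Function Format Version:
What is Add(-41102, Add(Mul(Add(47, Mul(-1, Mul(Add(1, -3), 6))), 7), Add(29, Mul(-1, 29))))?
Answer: -40689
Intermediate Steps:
Add(-41102, Add(Mul(Add(47, Mul(-1, Mul(Add(1, -3), 6))), 7), Add(29, Mul(-1, 29)))) = Add(-41102, Add(Mul(Add(47, Mul(-1, Mul(-2, 6))), 7), Add(29, -29))) = Add(-41102, Add(Mul(Add(47, Mul(-1, -12)), 7), 0)) = Add(-41102, Add(Mul(Add(47, 12), 7), 0)) = Add(-41102, Add(Mul(59, 7), 0)) = Add(-41102, Add(413, 0)) = Add(-41102, 413) = -40689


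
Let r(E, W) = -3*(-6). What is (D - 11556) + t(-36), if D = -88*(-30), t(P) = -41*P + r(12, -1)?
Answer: -7422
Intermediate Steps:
r(E, W) = 18
t(P) = 18 - 41*P (t(P) = -41*P + 18 = 18 - 41*P)
D = 2640
(D - 11556) + t(-36) = (2640 - 11556) + (18 - 41*(-36)) = -8916 + (18 + 1476) = -8916 + 1494 = -7422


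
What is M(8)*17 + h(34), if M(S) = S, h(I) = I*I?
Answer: 1292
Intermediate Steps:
h(I) = I²
M(8)*17 + h(34) = 8*17 + 34² = 136 + 1156 = 1292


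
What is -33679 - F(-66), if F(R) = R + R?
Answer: -33547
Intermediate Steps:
F(R) = 2*R
-33679 - F(-66) = -33679 - 2*(-66) = -33679 - 1*(-132) = -33679 + 132 = -33547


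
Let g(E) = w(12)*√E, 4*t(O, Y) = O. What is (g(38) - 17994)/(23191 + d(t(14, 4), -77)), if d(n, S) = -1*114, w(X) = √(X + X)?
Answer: -17994/23077 + 4*√57/23077 ≈ -0.77843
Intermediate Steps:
w(X) = √2*√X (w(X) = √(2*X) = √2*√X)
t(O, Y) = O/4
d(n, S) = -114
g(E) = 2*√6*√E (g(E) = (√2*√12)*√E = (√2*(2*√3))*√E = (2*√6)*√E = 2*√6*√E)
(g(38) - 17994)/(23191 + d(t(14, 4), -77)) = (2*√6*√38 - 17994)/(23191 - 114) = (4*√57 - 17994)/23077 = (-17994 + 4*√57)*(1/23077) = -17994/23077 + 4*√57/23077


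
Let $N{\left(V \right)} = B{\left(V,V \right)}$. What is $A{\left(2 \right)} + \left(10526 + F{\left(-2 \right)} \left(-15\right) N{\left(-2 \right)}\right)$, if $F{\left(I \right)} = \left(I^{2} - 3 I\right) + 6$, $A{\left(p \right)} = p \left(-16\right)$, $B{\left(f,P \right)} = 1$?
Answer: $10254$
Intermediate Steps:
$A{\left(p \right)} = - 16 p$
$N{\left(V \right)} = 1$
$F{\left(I \right)} = 6 + I^{2} - 3 I$
$A{\left(2 \right)} + \left(10526 + F{\left(-2 \right)} \left(-15\right) N{\left(-2 \right)}\right) = \left(-16\right) 2 + \left(10526 + \left(6 + \left(-2\right)^{2} - -6\right) \left(-15\right) 1\right) = -32 + \left(10526 + \left(6 + 4 + 6\right) \left(-15\right) 1\right) = -32 + \left(10526 + 16 \left(-15\right) 1\right) = -32 + \left(10526 - 240\right) = -32 + 10286 = 10254$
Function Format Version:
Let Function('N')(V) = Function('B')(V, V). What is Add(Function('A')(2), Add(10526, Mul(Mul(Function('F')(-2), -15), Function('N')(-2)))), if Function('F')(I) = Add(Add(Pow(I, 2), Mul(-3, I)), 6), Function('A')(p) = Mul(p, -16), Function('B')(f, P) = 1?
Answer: 10254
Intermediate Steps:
Function('A')(p) = Mul(-16, p)
Function('N')(V) = 1
Function('F')(I) = Add(6, Pow(I, 2), Mul(-3, I))
Add(Function('A')(2), Add(10526, Mul(Mul(Function('F')(-2), -15), Function('N')(-2)))) = Add(Mul(-16, 2), Add(10526, Mul(Mul(Add(6, Pow(-2, 2), Mul(-3, -2)), -15), 1))) = Add(-32, Add(10526, Mul(Mul(Add(6, 4, 6), -15), 1))) = Add(-32, Add(10526, Mul(Mul(16, -15), 1))) = Add(-32, Add(10526, Mul(-240, 1))) = Add(-32, Add(10526, -240)) = Add(-32, 10286) = 10254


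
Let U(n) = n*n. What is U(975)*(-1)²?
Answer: 950625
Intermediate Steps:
U(n) = n²
U(975)*(-1)² = 975²*(-1)² = 950625*1 = 950625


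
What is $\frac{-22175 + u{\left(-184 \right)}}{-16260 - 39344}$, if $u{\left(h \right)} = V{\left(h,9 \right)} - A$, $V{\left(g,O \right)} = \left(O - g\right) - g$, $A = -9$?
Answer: $\frac{21789}{55604} \approx 0.39186$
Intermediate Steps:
$V{\left(g,O \right)} = O - 2 g$
$u{\left(h \right)} = 18 - 2 h$ ($u{\left(h \right)} = \left(9 - 2 h\right) - -9 = \left(9 - 2 h\right) + 9 = 18 - 2 h$)
$\frac{-22175 + u{\left(-184 \right)}}{-16260 - 39344} = \frac{-22175 + \left(18 - -368\right)}{-16260 - 39344} = \frac{-22175 + \left(18 + 368\right)}{-55604} = \left(-22175 + 386\right) \left(- \frac{1}{55604}\right) = \left(-21789\right) \left(- \frac{1}{55604}\right) = \frac{21789}{55604}$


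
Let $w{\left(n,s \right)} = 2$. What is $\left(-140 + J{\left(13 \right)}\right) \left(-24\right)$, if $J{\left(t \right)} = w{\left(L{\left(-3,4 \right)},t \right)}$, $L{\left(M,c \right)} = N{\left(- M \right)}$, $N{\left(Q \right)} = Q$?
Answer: $3312$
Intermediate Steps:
$L{\left(M,c \right)} = - M$
$J{\left(t \right)} = 2$
$\left(-140 + J{\left(13 \right)}\right) \left(-24\right) = \left(-140 + 2\right) \left(-24\right) = \left(-138\right) \left(-24\right) = 3312$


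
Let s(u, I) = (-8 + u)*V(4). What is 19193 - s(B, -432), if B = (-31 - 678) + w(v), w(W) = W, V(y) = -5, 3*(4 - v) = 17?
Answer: 46799/3 ≈ 15600.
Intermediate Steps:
v = -5/3 (v = 4 - ⅓*17 = 4 - 17/3 = -5/3 ≈ -1.6667)
B = -2132/3 (B = (-31 - 678) - 5/3 = -709 - 5/3 = -2132/3 ≈ -710.67)
s(u, I) = 40 - 5*u (s(u, I) = (-8 + u)*(-5) = 40 - 5*u)
19193 - s(B, -432) = 19193 - (40 - 5*(-2132/3)) = 19193 - (40 + 10660/3) = 19193 - 1*10780/3 = 19193 - 10780/3 = 46799/3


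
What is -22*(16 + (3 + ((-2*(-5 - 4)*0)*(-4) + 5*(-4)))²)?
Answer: -6710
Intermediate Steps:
-22*(16 + (3 + ((-2*(-5 - 4)*0)*(-4) + 5*(-4)))²) = -22*(16 + (3 + ((-2*(-9)*0)*(-4) - 20))²) = -22*(16 + (3 + ((18*0)*(-4) - 20))²) = -22*(16 + (3 + (0*(-4) - 20))²) = -22*(16 + (3 + (0 - 20))²) = -22*(16 + (3 - 20)²) = -22*(16 + (-17)²) = -22*(16 + 289) = -22*305 = -6710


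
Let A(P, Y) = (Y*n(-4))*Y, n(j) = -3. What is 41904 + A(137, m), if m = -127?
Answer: -6483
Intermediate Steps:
A(P, Y) = -3*Y² (A(P, Y) = (Y*(-3))*Y = (-3*Y)*Y = -3*Y²)
41904 + A(137, m) = 41904 - 3*(-127)² = 41904 - 3*16129 = 41904 - 48387 = -6483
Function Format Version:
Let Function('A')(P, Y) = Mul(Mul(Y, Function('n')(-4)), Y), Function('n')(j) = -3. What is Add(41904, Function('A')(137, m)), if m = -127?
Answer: -6483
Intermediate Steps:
Function('A')(P, Y) = Mul(-3, Pow(Y, 2)) (Function('A')(P, Y) = Mul(Mul(Y, -3), Y) = Mul(Mul(-3, Y), Y) = Mul(-3, Pow(Y, 2)))
Add(41904, Function('A')(137, m)) = Add(41904, Mul(-3, Pow(-127, 2))) = Add(41904, Mul(-3, 16129)) = Add(41904, -48387) = -6483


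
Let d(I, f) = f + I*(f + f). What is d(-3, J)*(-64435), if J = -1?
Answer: -322175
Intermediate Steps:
d(I, f) = f + 2*I*f (d(I, f) = f + I*(2*f) = f + 2*I*f)
d(-3, J)*(-64435) = -(1 + 2*(-3))*(-64435) = -(1 - 6)*(-64435) = -1*(-5)*(-64435) = 5*(-64435) = -322175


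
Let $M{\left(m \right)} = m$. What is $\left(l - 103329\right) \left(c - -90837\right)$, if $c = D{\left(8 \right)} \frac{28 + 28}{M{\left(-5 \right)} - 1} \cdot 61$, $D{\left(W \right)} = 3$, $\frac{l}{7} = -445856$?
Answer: $-287380506409$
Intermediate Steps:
$l = -3120992$ ($l = 7 \left(-445856\right) = -3120992$)
$c = -1708$ ($c = 3 \frac{28 + 28}{-5 - 1} \cdot 61 = 3 \frac{56}{-6} \cdot 61 = 3 \cdot 56 \left(- \frac{1}{6}\right) 61 = 3 \left(- \frac{28}{3}\right) 61 = \left(-28\right) 61 = -1708$)
$\left(l - 103329\right) \left(c - -90837\right) = \left(-3120992 - 103329\right) \left(-1708 - -90837\right) = - 3224321 \left(-1708 + \left(-110002 + 200839\right)\right) = - 3224321 \left(-1708 + 90837\right) = \left(-3224321\right) 89129 = -287380506409$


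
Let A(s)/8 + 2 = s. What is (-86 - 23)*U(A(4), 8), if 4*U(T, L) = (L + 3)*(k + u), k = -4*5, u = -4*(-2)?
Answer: 3597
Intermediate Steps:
u = 8
A(s) = -16 + 8*s
k = -20
U(T, L) = -9 - 3*L (U(T, L) = ((L + 3)*(-20 + 8))/4 = ((3 + L)*(-12))/4 = (-36 - 12*L)/4 = -9 - 3*L)
(-86 - 23)*U(A(4), 8) = (-86 - 23)*(-9 - 3*8) = -109*(-9 - 24) = -109*(-33) = 3597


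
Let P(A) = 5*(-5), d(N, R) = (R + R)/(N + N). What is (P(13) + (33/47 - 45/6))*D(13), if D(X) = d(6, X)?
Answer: -38857/564 ≈ -68.895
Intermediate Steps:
d(N, R) = R/N (d(N, R) = (2*R)/((2*N)) = (2*R)*(1/(2*N)) = R/N)
D(X) = X/6
P(A) = -25
(P(13) + (33/47 - 45/6))*D(13) = (-25 + (33/47 - 45/6))*((1/6)*13) = (-25 + (33*(1/47) - 45*1/6))*(13/6) = (-25 + (33/47 - 15/2))*(13/6) = (-25 - 639/94)*(13/6) = -2989/94*13/6 = -38857/564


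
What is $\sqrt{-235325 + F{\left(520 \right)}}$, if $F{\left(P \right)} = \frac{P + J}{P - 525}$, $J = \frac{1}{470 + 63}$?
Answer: $\frac{i \sqrt{1672069732190}}{2665} \approx 485.21 i$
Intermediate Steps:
$J = \frac{1}{533} \approx 0.0018762$
$F{\left(P \right)} = \frac{\frac{1}{533} + P}{-525 + P}$ ($F{\left(P \right)} = \frac{P + \frac{1}{533}}{P - 525} = \frac{\frac{1}{533} + P}{-525 + P}$)
$\sqrt{-235325 + F{\left(520 \right)}} = \sqrt{-235325 + \frac{\frac{1}{533} + 520}{-525 + 520}} = \sqrt{-235325 + \frac{1}{-5} \cdot \frac{277161}{533}} = \sqrt{-235325 - \frac{277161}{2665}} = \sqrt{- \frac{627418286}{2665}} = \frac{i \sqrt{1672069732190}}{2665}$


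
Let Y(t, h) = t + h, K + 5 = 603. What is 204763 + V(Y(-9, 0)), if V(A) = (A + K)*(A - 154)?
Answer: 108756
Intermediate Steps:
K = 598 (K = -5 + 603 = 598)
Y(t, h) = h + t
V(A) = (-154 + A)*(598 + A) (V(A) = (A + 598)*(A - 154) = (598 + A)*(-154 + A) = (-154 + A)*(598 + A))
204763 + V(Y(-9, 0)) = 204763 + (-92092 + (0 - 9)² + 444*(0 - 9)) = 204763 + (-92092 + (-9)² + 444*(-9)) = 204763 + (-92092 + 81 - 3996) = 204763 - 96007 = 108756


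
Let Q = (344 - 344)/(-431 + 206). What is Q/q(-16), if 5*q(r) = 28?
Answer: 0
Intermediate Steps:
q(r) = 28/5 (q(r) = (1/5)*28 = 28/5)
Q = 0 (Q = 0/(-225) = 0*(-1/225) = 0)
Q/q(-16) = 0/(28/5) = 0*(5/28) = 0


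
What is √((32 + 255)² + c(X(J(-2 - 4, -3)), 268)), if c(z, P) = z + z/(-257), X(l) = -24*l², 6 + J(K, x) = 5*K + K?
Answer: 7*√54184081/257 ≈ 200.49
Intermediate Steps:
J(K, x) = -6 + 6*K (J(K, x) = -6 + (5*K + K) = -6 + 6*K)
c(z, P) = 256*z/257 (c(z, P) = z + z*(-1/257) = z - z/257 = 256*z/257)
√((32 + 255)² + c(X(J(-2 - 4, -3)), 268)) = √((32 + 255)² + 256*(-24*(-6 + 6*(-2 - 4))²)/257) = √(287² + 256*(-24*(-6 + 6*(-6))²)/257) = √(82369 + 256*(-24*(-6 - 36)²)/257) = √(82369 + 256*(-24*(-42)²)/257) = √(82369 + 256*(-24*1764)/257) = √(82369 + (256/257)*(-42336)) = √(82369 - 10838016/257) = √(10330817/257) = 7*√54184081/257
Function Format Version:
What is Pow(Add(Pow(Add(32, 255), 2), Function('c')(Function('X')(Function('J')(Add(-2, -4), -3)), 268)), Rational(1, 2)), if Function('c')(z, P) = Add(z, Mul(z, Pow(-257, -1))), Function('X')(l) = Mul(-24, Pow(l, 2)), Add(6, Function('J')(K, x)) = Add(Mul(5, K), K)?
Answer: Mul(Rational(7, 257), Pow(54184081, Rational(1, 2))) ≈ 200.49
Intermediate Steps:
Function('J')(K, x) = Add(-6, Mul(6, K)) (Function('J')(K, x) = Add(-6, Add(Mul(5, K), K)) = Add(-6, Mul(6, K)))
Function('c')(z, P) = Mul(Rational(256, 257), z) (Function('c')(z, P) = Add(z, Mul(z, Rational(-1, 257))) = Add(z, Mul(Rational(-1, 257), z)) = Mul(Rational(256, 257), z))
Pow(Add(Pow(Add(32, 255), 2), Function('c')(Function('X')(Function('J')(Add(-2, -4), -3)), 268)), Rational(1, 2)) = Pow(Add(Pow(Add(32, 255), 2), Mul(Rational(256, 257), Mul(-24, Pow(Add(-6, Mul(6, Add(-2, -4))), 2)))), Rational(1, 2)) = Pow(Add(Pow(287, 2), Mul(Rational(256, 257), Mul(-24, Pow(Add(-6, Mul(6, -6)), 2)))), Rational(1, 2)) = Pow(Add(82369, Mul(Rational(256, 257), Mul(-24, Pow(Add(-6, -36), 2)))), Rational(1, 2)) = Pow(Add(82369, Mul(Rational(256, 257), Mul(-24, Pow(-42, 2)))), Rational(1, 2)) = Pow(Add(82369, Mul(Rational(256, 257), Mul(-24, 1764))), Rational(1, 2)) = Pow(Add(82369, Mul(Rational(256, 257), -42336)), Rational(1, 2)) = Pow(Add(82369, Rational(-10838016, 257)), Rational(1, 2)) = Pow(Rational(10330817, 257), Rational(1, 2)) = Mul(Rational(7, 257), Pow(54184081, Rational(1, 2)))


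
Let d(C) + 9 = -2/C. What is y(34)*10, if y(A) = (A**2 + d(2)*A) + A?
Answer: 8500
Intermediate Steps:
d(C) = -9 - 2/C
y(A) = A**2 - 9*A (y(A) = (A**2 + (-9 - 2/2)*A) + A = (A**2 + (-9 - 2*1/2)*A) + A = (A**2 + (-9 - 1)*A) + A = (A**2 - 10*A) + A = A**2 - 9*A)
y(34)*10 = (34*(-9 + 34))*10 = (34*25)*10 = 850*10 = 8500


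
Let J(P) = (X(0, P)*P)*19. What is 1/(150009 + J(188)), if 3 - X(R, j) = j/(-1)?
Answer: 1/832261 ≈ 1.2015e-6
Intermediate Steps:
X(R, j) = 3 + j (X(R, j) = 3 - j/(-1) = 3 - j*(-1) = 3 - (-1)*j = 3 + j)
J(P) = 19*P*(3 + P) (J(P) = ((3 + P)*P)*19 = (P*(3 + P))*19 = 19*P*(3 + P))
1/(150009 + J(188)) = 1/(150009 + 19*188*(3 + 188)) = 1/(150009 + 19*188*191) = 1/(150009 + 682252) = 1/832261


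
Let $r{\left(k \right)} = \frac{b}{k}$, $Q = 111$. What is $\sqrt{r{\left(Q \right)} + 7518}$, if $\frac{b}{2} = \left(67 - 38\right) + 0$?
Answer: $\frac{2 \sqrt{23158929}}{111} \approx 86.709$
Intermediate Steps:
$b = 58$ ($b = 2 \left(\left(67 - 38\right) + 0\right) = 2 \left(29 + 0\right) = 2 \cdot 29 = 58$)
$r{\left(k \right)} = \frac{58}{k}$
$\sqrt{r{\left(Q \right)} + 7518} = \sqrt{\frac{58}{111} + 7518} = \sqrt{\frac{834556}{111}} = \frac{2 \sqrt{23158929}}{111}$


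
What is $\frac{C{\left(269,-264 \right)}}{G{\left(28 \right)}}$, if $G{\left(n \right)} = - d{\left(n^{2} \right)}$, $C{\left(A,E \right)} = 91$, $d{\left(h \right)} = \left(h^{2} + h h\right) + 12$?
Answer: $- \frac{91}{1229324} \approx -7.4024 \cdot 10^{-5}$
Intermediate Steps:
$d{\left(h \right)} = 12 + 2 h^{2}$ ($d{\left(h \right)} = \left(h^{2} + h^{2}\right) + 12 = 2 h^{2} + 12 = 12 + 2 h^{2}$)
$G{\left(n \right)} = -12 - 2 n^{4}$ ($G{\left(n \right)} = - (12 + 2 \left(n^{2}\right)^{2}) = - (12 + 2 n^{4}) = -12 - 2 n^{4}$)
$\frac{C{\left(269,-264 \right)}}{G{\left(28 \right)}} = \frac{91}{-12 - 2 \cdot 28^{4}} = \frac{91}{-12 - 1229312} = \frac{91}{-1229324} = 91 \left(- \frac{1}{1229324}\right) = - \frac{91}{1229324}$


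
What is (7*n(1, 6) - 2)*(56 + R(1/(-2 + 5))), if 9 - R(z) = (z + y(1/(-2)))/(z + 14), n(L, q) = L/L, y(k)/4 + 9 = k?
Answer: 14540/43 ≈ 338.14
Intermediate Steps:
y(k) = -36 + 4*k
n(L, q) = 1
R(z) = 9 - (-38 + z)/(14 + z) (R(z) = 9 - (z + (-36 + 4/(-2)))/(z + 14) = 9 - (z + (-36 + 4*(-½)))/(14 + z) = 9 - (z + (-36 - 2))/(14 + z) = 9 - (z - 38)/(14 + z) = 9 - (-38 + z)/(14 + z))
(7*n(1, 6) - 2)*(56 + R(1/(-2 + 5))) = (7*1 - 2)*(56 + 4*(41 + 2/(-2 + 5))/(14 + 1/(-2 + 5))) = (7 - 2)*(56 + 4*(41 + 2/3)/(14 + 1/3)) = 5*(56 + 4*(41 + 2*(⅓))/(14 + ⅓)) = 5*(56 + 4*(41 + ⅔)/(43/3)) = 5*(56 + 4*(3/43)*(125/3)) = 5*(56 + 500/43) = 5*(2908/43) = 14540/43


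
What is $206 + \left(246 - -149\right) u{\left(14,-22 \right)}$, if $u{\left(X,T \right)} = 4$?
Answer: $1786$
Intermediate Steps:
$206 + \left(246 - -149\right) u{\left(14,-22 \right)} = 206 + \left(246 - -149\right) 4 = 206 + \left(246 + 149\right) 4 = 206 + 395 \cdot 4 = 206 + 1580 = 1786$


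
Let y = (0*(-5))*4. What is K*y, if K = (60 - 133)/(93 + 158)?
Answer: 0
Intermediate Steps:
K = -73/251 ≈ -0.29084
y = 0 (y = 0*4 = 0)
K*y = -73/251*0 = 0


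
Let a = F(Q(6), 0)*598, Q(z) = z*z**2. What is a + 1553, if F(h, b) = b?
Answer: 1553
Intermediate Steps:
Q(z) = z**3
a = 0 (a = 0*598 = 0)
a + 1553 = 0 + 1553 = 1553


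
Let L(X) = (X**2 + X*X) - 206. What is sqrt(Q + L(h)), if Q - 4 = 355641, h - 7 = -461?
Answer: sqrt(767671) ≈ 876.17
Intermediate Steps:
h = -454 (h = 7 - 461 = -454)
L(X) = -206 + 2*X**2 (L(X) = (X**2 + X**2) - 206 = 2*X**2 - 206 = -206 + 2*X**2)
Q = 355645 (Q = 4 + 355641 = 355645)
sqrt(Q + L(h)) = sqrt(355645 + (-206 + 2*(-454)**2)) = sqrt(355645 + (-206 + 2*206116)) = sqrt(355645 + (-206 + 412232)) = sqrt(355645 + 412026) = sqrt(767671)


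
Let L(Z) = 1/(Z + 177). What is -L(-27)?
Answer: -1/150 ≈ -0.0066667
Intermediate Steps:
L(Z) = 1/(177 + Z)
-L(-27) = -1/(177 - 27) = -1/150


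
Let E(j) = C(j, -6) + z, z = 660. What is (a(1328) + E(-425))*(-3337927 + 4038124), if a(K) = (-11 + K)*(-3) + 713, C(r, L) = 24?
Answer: -1788303138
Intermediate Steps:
E(j) = 684 (E(j) = 24 + 660 = 684)
a(K) = 746 - 3*K (a(K) = (33 - 3*K) + 713 = 746 - 3*K)
(a(1328) + E(-425))*(-3337927 + 4038124) = ((746 - 3*1328) + 684)*(-3337927 + 4038124) = ((746 - 3984) + 684)*700197 = (-3238 + 684)*700197 = -2554*700197 = -1788303138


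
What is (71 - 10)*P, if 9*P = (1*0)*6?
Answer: 0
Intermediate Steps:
P = 0 (P = ((1*0)*6)/9 = (0*6)/9 = (1/9)*0 = 0)
(71 - 10)*P = (71 - 10)*0 = 61*0 = 0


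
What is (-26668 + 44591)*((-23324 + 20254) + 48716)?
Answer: 818113258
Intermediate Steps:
(-26668 + 44591)*((-23324 + 20254) + 48716) = 17923*(-3070 + 48716) = 17923*45646 = 818113258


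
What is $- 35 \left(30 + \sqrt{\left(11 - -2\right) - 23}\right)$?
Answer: $-1050 - 35 i \sqrt{10} \approx -1050.0 - 110.68 i$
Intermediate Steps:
$- 35 \left(30 + \sqrt{\left(11 - -2\right) - 23}\right) = - 35 \left(30 + \sqrt{\left(11 + 2\right) - 23}\right) = - 35 \left(30 + \sqrt{13 - 23}\right) = - 35 \left(30 + \sqrt{-10}\right) = - 35 \left(30 + i \sqrt{10}\right) = -1050 - 35 i \sqrt{10}$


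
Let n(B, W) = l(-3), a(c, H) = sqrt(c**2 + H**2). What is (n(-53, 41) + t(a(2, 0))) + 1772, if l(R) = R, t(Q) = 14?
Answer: 1783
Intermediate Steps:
a(c, H) = sqrt(H**2 + c**2)
n(B, W) = -3
(n(-53, 41) + t(a(2, 0))) + 1772 = (-3 + 14) + 1772 = 11 + 1772 = 1783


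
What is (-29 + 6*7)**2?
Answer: 169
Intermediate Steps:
(-29 + 6*7)**2 = (-29 + 42)**2 = 13**2 = 169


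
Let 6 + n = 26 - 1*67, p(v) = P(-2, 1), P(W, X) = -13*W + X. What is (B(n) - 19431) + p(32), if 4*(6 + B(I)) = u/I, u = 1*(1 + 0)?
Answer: -3649081/188 ≈ -19410.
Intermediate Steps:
P(W, X) = X - 13*W
p(v) = 27 (p(v) = 1 - 13*(-2) = 1 + 26 = 27)
n = -47 (n = -6 + (26 - 1*67) = -6 + (26 - 67) = -6 - 41 = -47)
u = 1 (u = 1*1 = 1)
B(I) = -6 + 1/(4*I) (B(I) = -6 + (1/I)/4 = -6 + 1/(4*I))
(B(n) - 19431) + p(32) = ((-6 + (¼)/(-47)) - 19431) + 27 = ((-6 + (¼)*(-1/47)) - 19431) + 27 = ((-6 - 1/188) - 19431) + 27 = (-1129/188 - 19431) + 27 = -3654157/188 + 27 = -3649081/188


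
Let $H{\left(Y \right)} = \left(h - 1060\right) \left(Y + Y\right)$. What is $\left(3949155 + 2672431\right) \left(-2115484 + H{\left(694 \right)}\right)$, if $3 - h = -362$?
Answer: $-20395438388384$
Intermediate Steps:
$h = 365$ ($h = 3 - -362 = 3 + 362 = 365$)
$H{\left(Y \right)} = - 1390 Y$ ($H{\left(Y \right)} = \left(365 - 1060\right) \left(Y + Y\right) = - 695 \cdot 2 Y = - 1390 Y$)
$\left(3949155 + 2672431\right) \left(-2115484 + H{\left(694 \right)}\right) = \left(3949155 + 2672431\right) \left(-2115484 - 964660\right) = 6621586 \left(-2115484 - 964660\right) = 6621586 \left(-3080144\right) = -20395438388384$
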